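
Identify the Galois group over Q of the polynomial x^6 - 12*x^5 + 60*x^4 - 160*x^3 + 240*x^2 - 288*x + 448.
The polynomial f is an irreducible sextic over Q, so G = Gal(f/Q) is one of the 16 transitive subgroups 6T1, ..., 6T16 of S_6. The discriminant of f is -9727331052552192, which is not a perfect square, so G is not contained in A_6. The transitive groups of degree 6 not contained in A_6 are: C_6 (6T1, order 6), S_3 (6T2, order 6), D_6 (6T3, order 12), C_3 x S_3 (6T5, order 18), A_4 x C_2 (6T6, order 24), S_4 (6T8, order 24), S_3 x S_3 (6T9, order 36), S_4 x C_2 (6T11, order 48), (S_3 x S_3) : C_2 (6T13, order 72), PGL(2,5) (6T14, order 120), S_6 (6T16, order 720). By Dedekind's theorem, for a prime p not dividing disc(f) the degrees of the irreducible factors of f mod p form the cycle type of an element of G. Factoring f modulo the 27 such primes p <= 127 (skipping 2, 3, 17, 43, which divide the discriminant), each new pattern first appears at: mod 5: f = (x^6 + 3x^5 + 2x + 3), pattern 6; mod 7: f = (x)(x^2 + 4x + 5)(x^3 + 5x^2 + 4), pattern 3+2+1; mod 11: f = (x^2 + 3x + 9)(x^4 + 7x^3 + 8x^2 + 6x + 7), pattern 4+2; mod 13: f = (x + 1)(x + 4)(x^2 + 2x + 3)(x^2 + 7x + 7), pattern 2+2+1+1; mod 61: f = (x + 17)(x + 39)(x + 51)(x + 55)(x^2 + 9x + 56), pattern 2+1+1+1+1; mod 97: f = (x + 71)(x + 75)(x + 94)(x^3 + 39x^2 + 72x + 2), pattern 3+1+1+1; mod 113: f = (x^2 + 19x + 39)(x^2 + 94x + 96)(x^2 + 101x + 60), pattern 2+2+2; mod 127: f = (x^3 + 43x^2 + 15x + 85)(x^3 + 72x^2 + 124x + 74), pattern 3+3. No other pattern occurs in this range, so the set of observed cycle types is {6, 3+2+1, 4+2, 2+2+1+1, 2+1+1+1+1, 3+1+1+1, 2+2+2, 3+3}. The candidates containing elements of all these cycle types are (S_3 x S_3) : C_2 (6T13) of order 72, S_6 (6T16) of order 720; the others are excluded. The observed types are precisely the cycle types that occur in (S_3 x S_3) : C_2 (6T13) (apart from the identity). Each of the other remaining candidates has further cycle types, and by the Chebotarev density theorem the matching factorization patterns would occur for a proportion of primes equal to their share of the group: S_6 (6T16) additionally contains elements of type 5+1, 4+1+1 (234 of its 720 elements, about 32% of primes). None of the 27 primes tested shows any such pattern (for each of these groups the chance of that is below 10^-4), which rules them out. Hence G = (S_3 x S_3) : C_2 (6T13), of order 72.

(S_3 x S_3) : C_2, the group 6T13 of order 72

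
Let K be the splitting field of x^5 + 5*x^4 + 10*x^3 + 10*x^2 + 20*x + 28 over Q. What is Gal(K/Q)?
The polynomial f is an irreducible quintic over Q, so G = Gal(f/Q) is a transitive subgroup of S_5: one of C_5 (5T1, order 5), D_5 (5T2, order 10), F_20 (5T3, order 20), A_5 (5T4, order 60) or S_5 (5T5, order 120). The discriminant of f is 259200000, which is not a perfect square, so G is not contained in A_5. The transitive groups of degree 5 not contained in A_5 are: F_20 (5T3, order 20), S_5 (5T5, order 120). By Dedekind's theorem, for a prime p not dividing disc(f) the degrees of the irreducible factors of f mod p form the cycle type of an element of G. Factoring f modulo the 18 such primes p <= 73 (skipping 2, 3, 5, which divide the discriminant), each new pattern first appears at: mod 7: f = (x)(x^4 + 5x^3 + 3x^2 + 3x + 6), pattern 4+1; mod 11: f = (x + 7)(x^2 + 4x + 2)(x^2 + 5x + 2), pattern 2+2+1; mod 19: f = (x^5 + 5x^4 + 10x^3 + 10x^2 + x + 9), pattern 5. No other pattern occurs in this range, so the set of observed cycle types is {4+1, 2+2+1, 5}. The candidates containing elements of all these cycle types are F_20 (5T3) of order 20, S_5 (5T5) of order 120; the others are excluded. The observed types are precisely the cycle types that occur in F_20 (5T3) (apart from the identity). Each of the other remaining candidates has further cycle types, and by the Chebotarev density theorem the matching factorization patterns would occur for a proportion of primes equal to their share of the group: S_5 (5T5) additionally contains elements of type 3+2, 3+1+1, 2+1+1+1 (50 of its 120 elements, about 42% of primes). None of the 18 primes tested shows any such pattern (for each of these groups the chance of that is below 10^-4), which rules them out. Hence G = F_20 (5T3), of order 20.

F_20 (also written F20)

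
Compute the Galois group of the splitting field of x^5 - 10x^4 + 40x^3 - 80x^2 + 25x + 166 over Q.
5T4: A_5

The polynomial f is an irreducible quintic over Q, so G = Gal(f/Q) is a transitive subgroup of S_5: one of C_5 (5T1, order 5), D_5 (5T2, order 10), F_20 (5T3, order 20), A_5 (5T4, order 60) or S_5 (5T5, order 120). The discriminant of f is 58564000000 = 242000^2, a perfect square, so G is contained in A_5. The transitive groups of degree 5 contained in A_5 are: C_5 (5T1, order 5), D_5 (5T2, order 10), A_5 (5T4, order 60). By Dedekind's theorem, for a prime p not dividing disc(f) the degrees of the irreducible factors of f mod p form the cycle type of an element of G. Factoring f modulo the 3 such primes p <= 13 (skipping 2, 5, 11, which divide the discriminant), each new pattern first appears at: mod 3: f = (x^5 + 2x^4 + x^3 + x^2 + x + 1), pattern 5; mod 13: f = (x + 4)(x + 6)(x^3 + 6x^2 + 8x + 8), pattern 3+1+1. No other pattern occurs in this range, so the set of observed cycle types is {5, 3+1+1}. Among the candidates above, the only group containing elements of all these cycle types is A_5 (5T4) — each of C_5 (5T1), D_5 (5T2) lacks at least one of them. Hence G = A_5 (5T4), of order 60.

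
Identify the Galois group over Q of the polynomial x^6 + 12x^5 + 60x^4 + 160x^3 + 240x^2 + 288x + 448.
The polynomial f is an irreducible sextic over Q, so G = Gal(f/Q) is one of the 16 transitive subgroups 6T1, ..., 6T16 of S_6. The discriminant of f is -9727331052552192, which is not a perfect square, so G is not contained in A_6. The transitive groups of degree 6 not contained in A_6 are: C_6 (6T1, order 6), S_3 (6T2, order 6), D_6 (6T3, order 12), C_3 x S_3 (6T5, order 18), A_4 x C_2 (6T6, order 24), S_4 (6T8, order 24), S_3 x S_3 (6T9, order 36), S_4 x C_2 (6T11, order 48), (S_3 x S_3) : C_2 (6T13, order 72), PGL(2,5) (6T14, order 120), S_6 (6T16, order 720). By Dedekind's theorem, for a prime p not dividing disc(f) the degrees of the irreducible factors of f mod p form the cycle type of an element of G. Factoring f modulo the 27 such primes p <= 127 (skipping 2, 3, 17, 43, which divide the discriminant), each new pattern first appears at: mod 5: f = (x^6 + 2x^5 + 3x + 3), pattern 6; mod 7: f = (x)(x^2 + 3x + 5)(x^3 + 2x^2 + 3), pattern 3+2+1; mod 11: f = (x^2 + 8x + 9)(x^4 + 4x^3 + 8x^2 + 5x + 7), pattern 4+2; mod 13: f = (x + 9)(x + 12)(x^2 + 6x + 7)(x^2 + 11x + 3), pattern 2+2+1+1; mod 61: f = (x + 6)(x + 10)(x + 22)(x + 44)(x^2 + 52x + 56), pattern 2+1+1+1+1; mod 97: f = (x + 3)(x + 22)(x + 26)(x^3 + 58x^2 + 72x + 95), pattern 3+1+1+1; mod 113: f = (x^2 + 12x + 60)(x^2 + 19x + 96)(x^2 + 94x + 39), pattern 2+2+2; mod 127: f = (x^3 + 55x^2 + 124x + 53)(x^3 + 84x^2 + 15x + 42), pattern 3+3. No other pattern occurs in this range, so the set of observed cycle types is {6, 3+2+1, 4+2, 2+2+1+1, 2+1+1+1+1, 3+1+1+1, 2+2+2, 3+3}. The candidates containing elements of all these cycle types are (S_3 x S_3) : C_2 (6T13) of order 72, S_6 (6T16) of order 720; the others are excluded. The observed types are precisely the cycle types that occur in (S_3 x S_3) : C_2 (6T13) (apart from the identity). Each of the other remaining candidates has further cycle types, and by the Chebotarev density theorem the matching factorization patterns would occur for a proportion of primes equal to their share of the group: S_6 (6T16) additionally contains elements of type 5+1, 4+1+1 (234 of its 720 elements, about 32% of primes). None of the 27 primes tested shows any such pattern (for each of these groups the chance of that is below 10^-4), which rules them out. Hence G = (S_3 x S_3) : C_2 (6T13), of order 72.

(S_3 x S_3) : C_2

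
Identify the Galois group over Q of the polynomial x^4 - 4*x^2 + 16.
V_4 (order 4)

The polynomial is an irreducible quartic over Q and its discriminant is 589824 = 768^2, a perfect square, so the Galois group is contained in A_4. The resolvent cubic y^3 + 4*y^2 - 64*y - 256 splits completely over Q, which gives the Klein four-group V_4.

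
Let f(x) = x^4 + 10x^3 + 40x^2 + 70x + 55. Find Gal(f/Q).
The polynomial is an irreducible quartic over Q and its discriminant is 512000, which is not a perfect square, so the Galois group is not contained in A_4. The resolvent cubic y^3 - 40*y^2 + 480*y - 1600 has exactly one rational root, so the Galois group is C_4 or D_4. The quartic becomes reducible over Q(sqrt(disc)), so the group is C_4.

C_4 (also written C4)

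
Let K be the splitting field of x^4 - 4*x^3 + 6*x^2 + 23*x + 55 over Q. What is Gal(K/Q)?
4T5: S_4

The polynomial is an irreducible quartic over Q and its discriminant is 121699989, which is not a perfect square, so the Galois group is not contained in A_4. The resolvent cubic y^3 - 6*y^2 - 312*y - 89 is irreducible over Q. An irreducible resolvent with non-square discriminant gives S_4.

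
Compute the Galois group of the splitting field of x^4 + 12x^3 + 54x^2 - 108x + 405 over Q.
The polynomial is an irreducible quartic over Q and its discriminant is 176319369216 = 419904^2, a perfect square, so the Galois group is contained in A_4. The resolvent cubic y^3 - 54*y^2 - 2916*y + 17496 is irreducible over Q. An irreducible resolvent with square discriminant gives A_4.

A_4, the alternating group on 4 letters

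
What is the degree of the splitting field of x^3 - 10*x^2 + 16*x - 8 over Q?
The degree of the splitting field over Q equals the order of the Galois group, so first determine the group. The polynomial is an irreducible cubic over Q and its discriminant is -1472, which is not a perfect square. For an irreducible cubic, a non-square discriminant gives Galois group S_3. The Galois group S_3 (3T2) has order 6, so the splitting field has degree 6 over Q.

6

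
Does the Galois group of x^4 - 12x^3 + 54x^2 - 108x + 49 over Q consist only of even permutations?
No

The polynomial is irreducible of degree 4 over Q. Its discriminant is -8388608, which is not a perfect square. A Galois group lies in the alternating group exactly when the discriminant is a square in Q, so the Galois group (D_4) is not contained in A_4.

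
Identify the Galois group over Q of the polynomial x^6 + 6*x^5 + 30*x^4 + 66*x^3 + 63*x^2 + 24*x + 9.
PGL(2,5), S_5 acting on 6 points

The polynomial f is an irreducible sextic over Q, so G = Gal(f/Q) is one of the 16 transitive subgroups 6T1, ..., 6T16 of S_6. The discriminant of f is -5217636731328, which is not a perfect square, so G is not contained in A_6. The transitive groups of degree 6 not contained in A_6 are: C_6 (6T1, order 6), S_3 (6T2, order 6), D_6 (6T3, order 12), C_3 x S_3 (6T5, order 18), A_4 x C_2 (6T6, order 24), S_4 (6T8, order 24), S_3 x S_3 (6T9, order 36), S_4 x C_2 (6T11, order 48), (S_3 x S_3) : C_2 (6T13, order 72), PGL(2,5) (6T14, order 120), S_6 (6T16, order 720). By Dedekind's theorem, for a prime p not dividing disc(f) the degrees of the irreducible factors of f mod p form the cycle type of an element of G. Factoring f modulo the 21 such primes p <= 89 (skipping 2, 3, 7, which divide the discriminant), each new pattern first appears at: mod 5: f = (x^6 + x^5 + x^3 + 3x^2 + 4x + 4), pattern 6; mod 11: f = (x + 9)(x^5 + 8x^4 + 2x^3 + 4x^2 + 5x + 1), pattern 5+1; mod 13: f = (x + 9)(x + 11)(x^4 + 12x^3 + 3x^2 + x + 6), pattern 4+1+1; mod 23: f = (x + 11)(x + 13)(x^2 + 8x + 5)(x^2 + 20x + 16), pattern 2+2+1+1; mod 43: f = (x^3 + 8x^2 + 22x + 11)(x^3 + 41x^2 + 24x + 36), pattern 3+3; mod 61: f = (x^2 + 23x + 1)(x^2 + 47x + 43)(x^2 + 58x + 30), pattern 2+2+2. No other pattern occurs in this range, so the set of observed cycle types is {6, 5+1, 4+1+1, 2+2+1+1, 3+3, 2+2+2}. The candidates containing elements of all these cycle types are PGL(2,5) (6T14) of order 120, S_6 (6T16) of order 720; the others are excluded. The observed types are precisely the cycle types that occur in PGL(2,5) (6T14) (apart from the identity). Each of the other remaining candidates has further cycle types, and by the Chebotarev density theorem the matching factorization patterns would occur for a proportion of primes equal to their share of the group: S_6 (6T16) additionally contains elements of type 4+2, 3+2+1, 3+1+1+1, 2+1+1+1+1 (265 of its 720 elements, about 37% of primes). None of the 21 primes tested shows any such pattern (for each of these groups the chance of that is below 10^-4), which rules them out. Hence G = PGL(2,5) (6T14), of order 120.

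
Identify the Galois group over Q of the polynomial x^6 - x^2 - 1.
The polynomial f is an irreducible sextic over Q, so G = Gal(f/Q) is one of the 16 transitive subgroups 6T1, ..., 6T16 of S_6. The discriminant of f is 33856 = 184^2, a perfect square, so G is contained in A_6. The transitive groups of degree 6 contained in A_6 are: A_4 (6T4, order 12), S_4 (6T7, order 24), (C_3 x C_3) : C_4 (6T10, order 36), PSL(2,5) (6T12, order 60), A_6 (6T15, order 360). By Dedekind's theorem, for a prime p not dividing disc(f) the degrees of the irreducible factors of f mod p form the cycle type of an element of G. Factoring f modulo the 79 such primes p <= 419 (skipping 2, 23, which divide the discriminant), each new pattern first appears at: mod 3: f = (x^3 + x^2 + 2x + 1)(x^3 + 2x^2 + 2x + 2), pattern 3+3; mod 5: f = (x^2 + 3)(x^4 + 2x^2 + 3), pattern 4+2; mod 19: f = (x + 5)(x + 14)(x^2 + 9x + 15)(x^2 + 10x + 15), pattern 2+2+1+1; mod 223: f = (x + 16)(x + 57)(x + 78)(x + 145)(x + 166)(x + 207), pattern 1+1+1+1+1+1. No other pattern occurs in this range, so the set of observed cycle types is {3+3, 4+2, 2+2+1+1, 1+1+1+1+1+1}. The candidates containing elements of all these cycle types are S_4 (6T7) of order 24, (C_3 x C_3) : C_4 (6T10) of order 36, A_6 (6T15) of order 360; the others are excluded. The observed types are precisely the cycle types that occur in S_4 (6T7). Each of the other remaining candidates has further cycle types, and by the Chebotarev density theorem the matching factorization patterns would occur for a proportion of primes equal to their share of the group: (C_3 x C_3) : C_4 (6T10) additionally contains elements of type 3+1+1+1 (4 of its 36 elements, about 11% of primes); A_6 (6T15) additionally contains elements of type 5+1, 3+1+1+1 (184 of its 360 elements, about 51% of primes). None of the 79 primes tested shows any such pattern (for each of these groups the chance of that is below 10^-4), which rules them out. Hence G = S_4 (6T7), of order 24.

S_4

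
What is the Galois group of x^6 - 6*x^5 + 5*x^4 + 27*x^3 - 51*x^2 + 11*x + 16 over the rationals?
The polynomial f is an irreducible sextic over Q, so G = Gal(f/Q) is one of the 16 transitive subgroups 6T1, ..., 6T16 of S_6. The discriminant of f is 30991489 = 5567^2, a perfect square, so G is contained in A_6. The transitive groups of degree 6 contained in A_6 are: A_4 (6T4, order 12), S_4 (6T7, order 24), (C_3 x C_3) : C_4 (6T10, order 36), PSL(2,5) (6T12, order 60), A_6 (6T15, order 360). By Dedekind's theorem, for a prime p not dividing disc(f) the degrees of the irreducible factors of f mod p form the cycle type of an element of G. Factoring f modulo the 21 such primes p <= 79 (skipping 19, which divides the discriminant), each new pattern first appears at: mod 2: f = (x)(x^5 + x^3 + x^2 + x + 1), pattern 5+1; mod 7: f = (x^3 + 2x^2 + 4x + 5)(x^3 + 6x^2 + 3x + 6), pattern 3+3; mod 61: f = (x + 1)(x + 23)(x^2 + 44x + 55)(x^2 + 48x + 60), pattern 2+2+1+1. No other pattern occurs in this range, so the set of observed cycle types is {5+1, 3+3, 2+2+1+1}. The candidates containing elements of all these cycle types are PSL(2,5) (6T12) of order 60, A_6 (6T15) of order 360; the others are excluded. The observed types are precisely the cycle types that occur in PSL(2,5) (6T12) (apart from the identity). Each of the other remaining candidates has further cycle types, and by the Chebotarev density theorem the matching factorization patterns would occur for a proportion of primes equal to their share of the group: A_6 (6T15) additionally contains elements of type 4+2, 3+1+1+1 (130 of its 360 elements, about 36% of primes). None of the 21 primes tested shows any such pattern (for each of these groups the chance of that is below 10^-4), which rules them out. Hence G = PSL(2,5) (6T12), of order 60.

PSL(2,5) (also written A5(6))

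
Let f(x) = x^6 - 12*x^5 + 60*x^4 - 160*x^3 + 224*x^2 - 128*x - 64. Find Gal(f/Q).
The polynomial f is an irreducible sextic over Q, so G = Gal(f/Q) is one of the 16 transitive subgroups 6T1, ..., 6T16 of S_6. The discriminant of f is 36352603193344 = 6029312^2, a perfect square, so G is contained in A_6. The transitive groups of degree 6 contained in A_6 are: A_4 (6T4, order 12), S_4 (6T7, order 24), (C_3 x C_3) : C_4 (6T10, order 36), PSL(2,5) (6T12, order 60), A_6 (6T15, order 360). By Dedekind's theorem, for a prime p not dividing disc(f) the degrees of the irreducible factors of f mod p form the cycle type of an element of G. Factoring f modulo the 79 such primes p <= 419 (skipping 2, 23, which divide the discriminant), each new pattern first appears at: mod 3: f = (x^3 + x^2 + x + 2)(x^3 + 2x^2 + 1), pattern 3+3; mod 5: f = (x^2 + x + 1)(x^4 + 2x^3 + 2x^2 + x + 1), pattern 4+2; mod 19: f = (x + 7)(x + 8)(x^2 + 14x + 9)(x^2 + 16x + 5), pattern 2+2+1+1; mod 223: f = (x + 30)(x + 65)(x + 107)(x + 112)(x + 154)(x + 189), pattern 1+1+1+1+1+1. No other pattern occurs in this range, so the set of observed cycle types is {3+3, 4+2, 2+2+1+1, 1+1+1+1+1+1}. The candidates containing elements of all these cycle types are S_4 (6T7) of order 24, (C_3 x C_3) : C_4 (6T10) of order 36, A_6 (6T15) of order 360; the others are excluded. The observed types are precisely the cycle types that occur in S_4 (6T7). Each of the other remaining candidates has further cycle types, and by the Chebotarev density theorem the matching factorization patterns would occur for a proportion of primes equal to their share of the group: (C_3 x C_3) : C_4 (6T10) additionally contains elements of type 3+1+1+1 (4 of its 36 elements, about 11% of primes); A_6 (6T15) additionally contains elements of type 5+1, 3+1+1+1 (184 of its 360 elements, about 51% of primes). None of the 79 primes tested shows any such pattern (for each of these groups the chance of that is below 10^-4), which rules them out. Hence G = S_4 (6T7), of order 24.

S_4 (order 24)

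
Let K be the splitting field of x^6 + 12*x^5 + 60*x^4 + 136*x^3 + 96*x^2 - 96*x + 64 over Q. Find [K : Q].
18

The degree of the splitting field over Q equals the order of the Galois group, so first determine the group. The polynomial f is an irreducible sextic over Q, so G = Gal(f/Q) is one of the 16 transitive subgroups 6T1, ..., 6T16 of S_6. The discriminant of f is -190210142896128, which is not a perfect square, so G is not contained in A_6. The transitive groups of degree 6 not contained in A_6 are: C_6 (6T1, order 6), S_3 (6T2, order 6), D_6 (6T3, order 12), C_3 x S_3 (6T5, order 18), A_4 x C_2 (6T6, order 24), S_4 (6T8, order 24), S_3 x S_3 (6T9, order 36), S_4 x C_2 (6T11, order 48), (S_3 x S_3) : C_2 (6T13, order 72), PGL(2,5) (6T14, order 120), S_6 (6T16, order 720). By Dedekind's theorem, for a prime p not dividing disc(f) the degrees of the irreducible factors of f mod p form the cycle type of an element of G. Factoring f modulo the 33 such primes p <= 149 (skipping 2, 3, which divide the discriminant), each new pattern first appears at: mod 5: f = (x^6 + 2x^5 + x^3 + x^2 + 4x + 4), pattern 6; mod 7: f = (x + 3)(x + 4)(x + 6)(x^3 + 6x^2 + 5x + 4), pattern 3+1+1+1; mod 17: f = (x^2 + 6x + 2)(x^2 + 11x + 12)(x^2 + 12x + 14), pattern 2+2+2; mod 19: f = (x^3 + 6x^2 + 12x + 12)(x^3 + 6x^2 + 12x + 18), pattern 3+3; mod 73: f = (x + 28)(x + 44)(x + 46)(x + 60)(x + 62)(x + 64), pattern 1+1+1+1+1+1. No other pattern occurs in this range, so the set of observed cycle types is {6, 3+1+1+1, 2+2+2, 3+3, 1+1+1+1+1+1}. The candidates containing elements of all these cycle types are C_3 x S_3 (6T5) of order 18, S_3 x S_3 (6T9) of order 36, (S_3 x S_3) : C_2 (6T13) of order 72, S_6 (6T16) of order 720; the others are excluded. The observed types are precisely the cycle types that occur in C_3 x S_3 (6T5). Each of the other remaining candidates has further cycle types, and by the Chebotarev density theorem the matching factorization patterns would occur for a proportion of primes equal to their share of the group: S_3 x S_3 (6T9) additionally contains elements of type 2+2+1+1 (9 of its 36 elements, about 25% of primes); (S_3 x S_3) : C_2 (6T13) additionally contains elements of type 4+2, 3+2+1, 2+2+1+1, 2+1+1+1+1 (45 of its 72 elements, about 62% of primes); S_6 (6T16) additionally contains elements of type 5+1, 4+2, 4+1+1, 3+2+1, 2+2+1+1, 2+1+1+1+1 (504 of its 720 elements, about 70% of primes). None of the 33 primes tested shows any such pattern (for each of these groups the chance of that is below 10^-4), which rules them out. Hence G = C_3 x S_3 (6T5), of order 18. The Galois group C_3 x S_3 (6T5) has order 18, so the splitting field has degree 18 over Q.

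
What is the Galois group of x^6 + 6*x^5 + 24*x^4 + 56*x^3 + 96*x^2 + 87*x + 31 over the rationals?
C_3 x S_3 (order 18)

The polynomial f is an irreducible sextic over Q, so G = Gal(f/Q) is one of the 16 transitive subgroups 6T1, ..., 6T16 of S_6. The discriminant of f is -68755887963, which is not a perfect square, so G is not contained in A_6. The transitive groups of degree 6 not contained in A_6 are: C_6 (6T1, order 6), S_3 (6T2, order 6), D_6 (6T3, order 12), C_3 x S_3 (6T5, order 18), A_4 x C_2 (6T6, order 24), S_4 (6T8, order 24), S_3 x S_3 (6T9, order 36), S_4 x C_2 (6T11, order 48), (S_3 x S_3) : C_2 (6T13, order 72), PGL(2,5) (6T14, order 120), S_6 (6T16, order 720). By Dedekind's theorem, for a prime p not dividing disc(f) the degrees of the irreducible factors of f mod p form the cycle type of an element of G. Factoring f modulo the 33 such primes p <= 151 (skipping 3, 7, 89, which divide the discriminant), each new pattern first appears at: mod 2: f = (x^6 + x + 1), pattern 6; mod 13: f = (x + 8)(x + 10)(x + 11)(x^3 + 3x^2 + 10x + 2), pattern 3+1+1+1; mod 17: f = (x^2 + 13x + 11)(x^2 + 13x + 16)(x^2 + 14x + 8), pattern 2+2+2; mod 19: f = (x^3 + 3x^2 + 4x + 17)(x^3 + 3x^2 + 11x + 13), pattern 3+3; mod 73: f = (x + 6)(x + 7)(x + 20)(x + 31)(x + 38)(x + 50), pattern 1+1+1+1+1+1. No other pattern occurs in this range, so the set of observed cycle types is {6, 3+1+1+1, 2+2+2, 3+3, 1+1+1+1+1+1}. The candidates containing elements of all these cycle types are C_3 x S_3 (6T5) of order 18, S_3 x S_3 (6T9) of order 36, (S_3 x S_3) : C_2 (6T13) of order 72, S_6 (6T16) of order 720; the others are excluded. The observed types are precisely the cycle types that occur in C_3 x S_3 (6T5). Each of the other remaining candidates has further cycle types, and by the Chebotarev density theorem the matching factorization patterns would occur for a proportion of primes equal to their share of the group: S_3 x S_3 (6T9) additionally contains elements of type 2+2+1+1 (9 of its 36 elements, about 25% of primes); (S_3 x S_3) : C_2 (6T13) additionally contains elements of type 4+2, 3+2+1, 2+2+1+1, 2+1+1+1+1 (45 of its 72 elements, about 62% of primes); S_6 (6T16) additionally contains elements of type 5+1, 4+2, 4+1+1, 3+2+1, 2+2+1+1, 2+1+1+1+1 (504 of its 720 elements, about 70% of primes). None of the 33 primes tested shows any such pattern (for each of these groups the chance of that is below 10^-4), which rules them out. Hence G = C_3 x S_3 (6T5), of order 18.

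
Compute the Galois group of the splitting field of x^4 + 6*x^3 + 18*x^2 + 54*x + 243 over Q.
The polynomial is an irreducible quartic over Q and its discriminant is 1666598976 = 40824^2, a perfect square, so the Galois group is contained in A_4. The resolvent cubic y^3 - 18*y^2 - 648*y + 5832 is irreducible over Q. An irreducible resolvent with square discriminant gives A_4.

4T4: A_4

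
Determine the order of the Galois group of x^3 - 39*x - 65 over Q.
The degree of the splitting field over Q equals the order of the Galois group, so first determine the group. The polynomial is an irreducible cubic over Q and its discriminant is 123201 = 351^2, a perfect square. For an irreducible cubic, a square discriminant forces the Galois group to be A_3, the cyclic group of order 3. The Galois group C_3 (3T1) has order 3, so the splitting field has degree 3 over Q.

3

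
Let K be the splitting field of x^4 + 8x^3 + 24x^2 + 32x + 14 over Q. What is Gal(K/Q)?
D_4 (order 8)

The polynomial is an irreducible quartic over Q and its discriminant is -2048, which is not a perfect square, so the Galois group is not contained in A_4. The resolvent cubic y^3 - 24*y^2 + 200*y - 576 has exactly one rational root, so the Galois group is C_4 or D_4. The quartic remains irreducible over Q(sqrt(disc)), so the group is D_4.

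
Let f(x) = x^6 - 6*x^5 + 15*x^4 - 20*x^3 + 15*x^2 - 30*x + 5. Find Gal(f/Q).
A_6

The polynomial f is an irreducible sextic over Q, so G = Gal(f/Q) is one of the 16 transitive subgroups 6T1, ..., 6T16 of S_6. The discriminant of f is 746496000000 = 864000^2, a perfect square, so G is contained in A_6. The transitive groups of degree 6 contained in A_6 are: A_4 (6T4, order 12), S_4 (6T7, order 24), (C_3 x C_3) : C_4 (6T10, order 36), PSL(2,5) (6T12, order 60), A_6 (6T15, order 360). By Dedekind's theorem, for a prime p not dividing disc(f) the degrees of the irreducible factors of f mod p form the cycle type of an element of G. Factoring f modulo the 6 such primes p <= 23 (skipping 2, 3, 5, which divide the discriminant), each new pattern first appears at: mod 7: f = (x + 3)(x^5 + 5x^4 + x^2 + 5x + 4), pattern 5+1; mod 23: f = (x + 1)(x + 10)(x + 15)(x^3 + 14x^2 + 5x + 10), pattern 3+1+1+1. No other pattern occurs in this range, so the set of observed cycle types is {5+1, 3+1+1+1}. Among the candidates above, the only group containing elements of all these cycle types is A_6 (6T15) — each of A_4 (6T4), S_4 (6T7), (C_3 x C_3) : C_4 (6T10), PSL(2,5) (6T12) lacks at least one of them. Hence G = A_6 (6T15), of order 360.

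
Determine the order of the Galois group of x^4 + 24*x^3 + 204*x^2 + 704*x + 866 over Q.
The degree of the splitting field over Q equals the order of the Galois group, so first determine the group. The polynomial is an irreducible quartic over Q and its discriminant is 53086208, which is not a perfect square, so the Galois group is not contained in A_4. The resolvent cubic y^3 - 204*y^2 + 13432*y - 287776 has exactly one rational root, so the Galois group is C_4 or D_4. The quartic becomes reducible over Q(sqrt(disc)), so the group is C_4. The Galois group C_4 (4T1) has order 4, so the splitting field has degree 4 over Q.

4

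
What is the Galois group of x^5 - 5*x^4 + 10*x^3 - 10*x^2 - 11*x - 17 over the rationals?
S_5 (order 120)

The polynomial f is an irreducible quintic over Q, so G = Gal(f/Q) is a transitive subgroup of S_5: one of C_5 (5T1, order 5), D_5 (5T2, order 10), F_20 (5T3, order 20), A_5 (5T4, order 60) or S_5 (5T5, order 120). The discriminant of f is 3008364544, which is not a perfect square, so G is not contained in A_5. The transitive groups of degree 5 not contained in A_5 are: F_20 (5T3, order 20), S_5 (5T5, order 120). By Dedekind's theorem, for a prime p not dividing disc(f) the degrees of the irreducible factors of f mod p form the cycle type of an element of G. Factoring f modulo the 3 such primes p <= 7 (skipping 2, which divides the discriminant), each new pattern first appears at: mod 3: f = (x^5 + x^4 + x^3 + 2x^2 + x + 1), pattern 5; mod 7: f = (x^2 + 3x + 1)(x^3 + 6x^2 + 5x + 4), pattern 3+2. No other pattern occurs in this range, so the set of observed cycle types is {5, 3+2}. Among the candidates above, the only group containing elements of all these cycle types is S_5 (5T5) — F_20 (5T3) lacks at least one of them. Hence G = S_5 (5T5), of order 120.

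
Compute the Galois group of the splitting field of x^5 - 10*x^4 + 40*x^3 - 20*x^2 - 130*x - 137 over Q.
The polynomial f is an irreducible quintic over Q, so G = Gal(f/Q) is a transitive subgroup of S_5: one of C_5 (5T1, order 5), D_5 (5T2, order 10), F_20 (5T3, order 20), A_5 (5T4, order 60) or S_5 (5T5, order 120). The discriminant of f is 16850349253125, which is not a perfect square, so G is not contained in A_5. The transitive groups of degree 5 not contained in A_5 are: F_20 (5T3, order 20), S_5 (5T5, order 120). By Dedekind's theorem, for a prime p not dividing disc(f) the degrees of the irreducible factors of f mod p form the cycle type of an element of G. Factoring f modulo the 18 such primes p <= 73 (skipping 3, 5, 41, which divide the discriminant), each new pattern first appears at: mod 2: f = (x + 1)(x^4 + x^3 + x^2 + x + 1), pattern 4+1; mod 11: f = (x^5 + x^4 + 7x^3 + 2x^2 + 2x + 6), pattern 5; mod 19: f = (x + 17)(x^2 + x + 10)(x^2 + 10x + 4), pattern 2+2+1. No other pattern occurs in this range, so the set of observed cycle types is {4+1, 5, 2+2+1}. The candidates containing elements of all these cycle types are F_20 (5T3) of order 20, S_5 (5T5) of order 120; the others are excluded. The observed types are precisely the cycle types that occur in F_20 (5T3) (apart from the identity). Each of the other remaining candidates has further cycle types, and by the Chebotarev density theorem the matching factorization patterns would occur for a proportion of primes equal to their share of the group: S_5 (5T5) additionally contains elements of type 3+2, 3+1+1, 2+1+1+1 (50 of its 120 elements, about 42% of primes). None of the 18 primes tested shows any such pattern (for each of these groups the chance of that is below 10^-4), which rules them out. Hence G = F_20 (5T3), of order 20.

F_20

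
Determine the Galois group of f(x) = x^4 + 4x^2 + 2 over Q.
C_4, the cyclic group of order 4

The polynomial is an irreducible quartic over Q and its discriminant is 2048, which is not a perfect square, so the Galois group is not contained in A_4. The resolvent cubic y^3 - 4*y^2 - 8*y + 32 has exactly one rational root, so the Galois group is C_4 or D_4. The quartic becomes reducible over Q(sqrt(disc)), so the group is C_4.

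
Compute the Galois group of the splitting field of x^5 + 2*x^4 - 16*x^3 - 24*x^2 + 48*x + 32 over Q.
C_5 (also written C5)

The polynomial f is an irreducible quintic over Q, so G = Gal(f/Q) is a transitive subgroup of S_5: one of C_5 (5T1, order 5), D_5 (5T2, order 10), F_20 (5T3, order 20), A_5 (5T4, order 60) or S_5 (5T5, order 120). The discriminant of f is 15352201216 = 123904^2, a perfect square, so G is contained in A_5. The transitive groups of degree 5 contained in A_5 are: C_5 (5T1, order 5), D_5 (5T2, order 10), A_5 (5T4, order 60). By Dedekind's theorem, for a prime p not dividing disc(f) the degrees of the irreducible factors of f mod p form the cycle type of an element of G. Factoring f modulo the 14 such primes p <= 53 (skipping 2, 11, which divide the discriminant), each new pattern first appears at: mod 3: f = (x^5 + 2x^4 + 2x^3 + 2), pattern 5; mod 23: f = (x + 1)(x + 3)(x + 11)(x + 15)(x + 18), pattern 1+1+1+1+1. No other pattern occurs in this range, so the set of observed cycle types is {5, 1+1+1+1+1}. The candidates containing elements of all these cycle types are C_5 (5T1) of order 5, D_5 (5T2) of order 10, A_5 (5T4) of order 60; the others are excluded. The observed types are precisely the cycle types that occur in C_5 (5T1). Each of the other remaining candidates has further cycle types, and by the Chebotarev density theorem the matching factorization patterns would occur for a proportion of primes equal to their share of the group: D_5 (5T2) additionally contains elements of type 2+2+1 (5 of its 10 elements, about 50% of primes); A_5 (5T4) additionally contains elements of type 3+1+1, 2+2+1 (35 of its 60 elements, about 58% of primes). None of the 14 primes tested shows any such pattern (for each of these groups the chance of that is below 10^-4), which rules them out. Hence G = C_5 (5T1), of order 5.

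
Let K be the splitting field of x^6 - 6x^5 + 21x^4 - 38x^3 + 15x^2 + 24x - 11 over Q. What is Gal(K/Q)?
The polynomial f is an irreducible sextic over Q, so G = Gal(f/Q) is one of the 16 transitive subgroups 6T1, ..., 6T16 of S_6. The discriminant of f is 14154124032, which is not a perfect square, so G is not contained in A_6. The transitive groups of degree 6 not contained in A_6 are: C_6 (6T1, order 6), S_3 (6T2, order 6), D_6 (6T3, order 12), C_3 x S_3 (6T5, order 18), A_4 x C_2 (6T6, order 24), S_4 (6T8, order 24), S_3 x S_3 (6T9, order 36), S_4 x C_2 (6T11, order 48), (S_3 x S_3) : C_2 (6T13, order 72), PGL(2,5) (6T14, order 120), S_6 (6T16, order 720). By Dedekind's theorem, for a prime p not dividing disc(f) the degrees of the irreducible factors of f mod p form the cycle type of an element of G. Factoring f modulo the 22 such primes p <= 97 (skipping 2, 3, 53, which divide the discriminant), each new pattern first appears at: mod 5: f = (x^6 + 4x^5 + x^4 + 2x^3 + 4x + 4), pattern 6; mod 11: f = (x)(x + 7)(x^2 + x + 6)(x^2 + 8x + 10), pattern 2+2+1+1; mod 13: f = (x + 2)(x + 3)(x + 5)(x^3 + 10x^2 + 7x + 7), pattern 3+1+1+1; mod 31: f = (x^2 + 4x + 9)(x^2 + 22x + 25)(x^2 + 30x + 18), pattern 2+2+2; mod 97: f = (x^3 + 94x^2 + 36x + 76)(x^3 + 94x^2 + 73x + 19), pattern 3+3. No other pattern occurs in this range, so the set of observed cycle types is {6, 2+2+1+1, 3+1+1+1, 2+2+2, 3+3}. The candidates containing elements of all these cycle types are S_3 x S_3 (6T9) of order 36, (S_3 x S_3) : C_2 (6T13) of order 72, S_6 (6T16) of order 720; the others are excluded. The observed types are precisely the cycle types that occur in S_3 x S_3 (6T9) (apart from the identity). Each of the other remaining candidates has further cycle types, and by the Chebotarev density theorem the matching factorization patterns would occur for a proportion of primes equal to their share of the group: (S_3 x S_3) : C_2 (6T13) additionally contains elements of type 4+2, 3+2+1, 2+1+1+1+1 (36 of its 72 elements, about 50% of primes); S_6 (6T16) additionally contains elements of type 5+1, 4+2, 4+1+1, 3+2+1, 2+1+1+1+1 (459 of its 720 elements, about 64% of primes). None of the 22 primes tested shows any such pattern (for each of these groups the chance of that is below 10^-4), which rules them out. Hence G = S_3 x S_3 (6T9), of order 36.

6T9: S_3 x S_3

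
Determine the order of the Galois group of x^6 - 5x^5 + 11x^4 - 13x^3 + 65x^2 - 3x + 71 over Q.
6

The degree of the splitting field over Q equals the order of the Galois group, so first determine the group. The polynomial f is an irreducible sextic over Q, so G = Gal(f/Q) is one of the 16 transitive subgroups 6T1, ..., 6T16 of S_6. The discriminant of f is -423386583897823, which is not a perfect square, so G is not contained in A_6. The transitive groups of degree 6 not contained in A_6 are: C_6 (6T1, order 6), S_3 (6T2, order 6), D_6 (6T3, order 12), C_3 x S_3 (6T5, order 18), A_4 x C_2 (6T6, order 24), S_4 (6T8, order 24), S_3 x S_3 (6T9, order 36), S_4 x C_2 (6T11, order 48), (S_3 x S_3) : C_2 (6T13, order 72), PGL(2,5) (6T14, order 120), S_6 (6T16, order 720). By Dedekind's theorem, for a prime p not dividing disc(f) the degrees of the irreducible factors of f mod p form the cycle type of an element of G. Factoring f modulo the 37 such primes p <= 173 (skipping 7, 13, 29, which divide the discriminant), each new pattern first appears at: mod 2: f = (x^3 + x + 1)(x^3 + x^2 + 1), pattern 3+3; mod 3: f = (x^6 + x^5 + 2x^4 + 2x^3 + 2x^2 + 2), pattern 6; mod 41: f = (x^2 + 7x + 5)(x^2 + 34x + 24)(x^2 + 36x + 31), pattern 2+2+2; mod 43: f = (x + 14)(x + 19)(x + 26)(x + 32)(x + 35)(x + 41), pattern 1+1+1+1+1+1. No other pattern occurs in this range, so the set of observed cycle types is {3+3, 6, 2+2+2, 1+1+1+1+1+1}. The candidates containing elements of all these cycle types are C_6 (6T1) of order 6, D_6 (6T3) of order 12, C_3 x S_3 (6T5) of order 18, A_4 x C_2 (6T6) of order 24, S_3 x S_3 (6T9) of order 36, S_4 x C_2 (6T11) of order 48, (S_3 x S_3) : C_2 (6T13) of order 72, PGL(2,5) (6T14) of order 120, S_6 (6T16) of order 720; the others are excluded. The observed types are precisely the cycle types that occur in C_6 (6T1). Each of the other remaining candidates has further cycle types, and by the Chebotarev density theorem the matching factorization patterns would occur for a proportion of primes equal to their share of the group: D_6 (6T3) additionally contains elements of type 2+2+1+1 (3 of its 12 elements, about 25% of primes); C_3 x S_3 (6T5) additionally contains elements of type 3+1+1+1 (4 of its 18 elements, about 22% of primes); A_4 x C_2 (6T6) additionally contains elements of type 2+2+1+1, 2+1+1+1+1 (6 of its 24 elements, about 25% of primes); S_3 x S_3 (6T9) additionally contains elements of type 3+1+1+1, 2+2+1+1 (13 of its 36 elements, about 36% of primes); S_4 x C_2 (6T11) additionally contains elements of type 4+2, 4+1+1, 2+2+1+1, 2+1+1+1+1 (24 of its 48 elements, about 50% of primes); (S_3 x S_3) : C_2 (6T13) additionally contains elements of type 4+2, 3+2+1, 3+1+1+1, 2+2+1+1, 2+1+1+1+1 (49 of its 72 elements, about 68% of primes); PGL(2,5) (6T14) additionally contains elements of type 5+1, 4+1+1, 2+2+1+1 (69 of its 120 elements, about 58% of primes); S_6 (6T16) additionally contains elements of type 5+1, 4+2, 4+1+1, 3+2+1, 3+1+1+1, 2+2+1+1, 2+1+1+1+1 (544 of its 720 elements, about 76% of primes). None of the 37 primes tested shows any such pattern (for each of these groups the chance of that is below 10^-4), which rules them out. Hence G = C_6 (6T1), of order 6. The Galois group C_6 (6T1) has order 6, so the splitting field has degree 6 over Q.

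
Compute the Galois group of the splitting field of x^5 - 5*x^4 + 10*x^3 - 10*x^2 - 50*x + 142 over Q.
A_5 (order 60)

The polynomial f is an irreducible quintic over Q, so G = Gal(f/Q) is a transitive subgroup of S_5: one of C_5 (5T1, order 5), D_5 (5T2, order 10), F_20 (5T3, order 20), A_5 (5T4, order 60) or S_5 (5T5, order 120). The discriminant of f is 58564000000 = 242000^2, a perfect square, so G is contained in A_5. The transitive groups of degree 5 contained in A_5 are: C_5 (5T1, order 5), D_5 (5T2, order 10), A_5 (5T4, order 60). By Dedekind's theorem, for a prime p not dividing disc(f) the degrees of the irreducible factors of f mod p form the cycle type of an element of G. Factoring f modulo the 3 such primes p <= 13 (skipping 2, 5, 11, which divide the discriminant), each new pattern first appears at: mod 3: f = (x^5 + x^4 + x^3 + 2x^2 + x + 1), pattern 5; mod 13: f = (x + 5)(x + 7)(x^3 + 9x^2 + 10x + 10), pattern 3+1+1. No other pattern occurs in this range, so the set of observed cycle types is {5, 3+1+1}. Among the candidates above, the only group containing elements of all these cycle types is A_5 (5T4) — each of C_5 (5T1), D_5 (5T2) lacks at least one of them. Hence G = A_5 (5T4), of order 60.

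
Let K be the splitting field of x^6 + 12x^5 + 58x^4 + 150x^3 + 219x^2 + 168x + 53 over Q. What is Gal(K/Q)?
S_4

The polynomial f is an irreducible sextic over Q, so G = Gal(f/Q) is one of the 16 transitive subgroups 6T1, ..., 6T16 of S_6. The discriminant of f is 95101504 = 9752^2, a perfect square, so G is contained in A_6. The transitive groups of degree 6 contained in A_6 are: A_4 (6T4, order 12), S_4 (6T7, order 24), (C_3 x C_3) : C_4 (6T10, order 36), PSL(2,5) (6T12, order 60), A_6 (6T15, order 360). By Dedekind's theorem, for a prime p not dividing disc(f) the degrees of the irreducible factors of f mod p form the cycle type of an element of G. Factoring f modulo the 79 such primes p <= 421 (skipping 2, 23, 53, which divide the discriminant), each new pattern first appears at: mod 3: f = (x^3 + x^2 + x + 2)(x^3 + 2x^2 + x + 1), pattern 3+3; mod 5: f = (x^2 + 3x + 4)(x^4 + 4x^3 + 2x^2 + 3x + 2), pattern 4+2; mod 19: f = (x + 3)(x + 13)(x^2 + 7x + 5)(x^2 + 8x + 3), pattern 2+2+1+1; mod 223: f = (x + 19)(x + 51)(x + 72)(x + 143)(x + 186)(x + 210), pattern 1+1+1+1+1+1. No other pattern occurs in this range, so the set of observed cycle types is {3+3, 4+2, 2+2+1+1, 1+1+1+1+1+1}. The candidates containing elements of all these cycle types are S_4 (6T7) of order 24, (C_3 x C_3) : C_4 (6T10) of order 36, A_6 (6T15) of order 360; the others are excluded. The observed types are precisely the cycle types that occur in S_4 (6T7). Each of the other remaining candidates has further cycle types, and by the Chebotarev density theorem the matching factorization patterns would occur for a proportion of primes equal to their share of the group: (C_3 x C_3) : C_4 (6T10) additionally contains elements of type 3+1+1+1 (4 of its 36 elements, about 11% of primes); A_6 (6T15) additionally contains elements of type 5+1, 3+1+1+1 (184 of its 360 elements, about 51% of primes). None of the 79 primes tested shows any such pattern (for each of these groups the chance of that is below 10^-4), which rules them out. Hence G = S_4 (6T7), of order 24.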